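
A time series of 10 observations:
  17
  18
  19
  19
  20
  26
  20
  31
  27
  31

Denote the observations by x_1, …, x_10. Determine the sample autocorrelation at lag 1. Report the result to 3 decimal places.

Mean x̄ = (17 + 18 + 19 + 19 + 20 + 26 + 20 + 31 + 27 + 31)/10 = 22.8000
Numerator Σ_{t=1}^{9}(x_t−x̄)(x_{t+1}−x̄) = 99.1600
Denominator Σ(x_t−x̄)² = 263.6000
r_1 = 99.1600 / 263.6000 = 0.376

0.376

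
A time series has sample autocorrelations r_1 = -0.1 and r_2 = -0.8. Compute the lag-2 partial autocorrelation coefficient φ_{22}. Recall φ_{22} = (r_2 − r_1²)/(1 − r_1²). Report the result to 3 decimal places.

-0.818

φ_{22} = (r_2 − r_1²) / (1 − r_1²)
r_1² = (-0.1)² = 0.01
Numerator = -0.8 − 0.0100 = -0.8100; denominator = 1 − 0.0100 = 0.9900
φ_{22} = -0.8100 / 0.9900 = -0.818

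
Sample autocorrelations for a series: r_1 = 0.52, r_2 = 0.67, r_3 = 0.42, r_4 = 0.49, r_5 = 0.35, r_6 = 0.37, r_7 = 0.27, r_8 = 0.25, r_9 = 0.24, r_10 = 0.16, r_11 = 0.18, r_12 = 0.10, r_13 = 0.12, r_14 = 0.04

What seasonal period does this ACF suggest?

2

The largest autocorrelation is r_2 = 0.67; the remaining lags stay at or below 0.52.
The dominant spike at lag 2 indicates a seasonal period of 2.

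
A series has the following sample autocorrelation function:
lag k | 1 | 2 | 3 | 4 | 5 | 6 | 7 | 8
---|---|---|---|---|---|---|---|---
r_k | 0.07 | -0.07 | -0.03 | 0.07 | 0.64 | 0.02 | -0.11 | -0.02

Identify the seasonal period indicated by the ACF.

5

The largest autocorrelation is r_5 = 0.64; the remaining lags stay at or below 0.07.
The dominant spike at lag 5 indicates a seasonal period of 5.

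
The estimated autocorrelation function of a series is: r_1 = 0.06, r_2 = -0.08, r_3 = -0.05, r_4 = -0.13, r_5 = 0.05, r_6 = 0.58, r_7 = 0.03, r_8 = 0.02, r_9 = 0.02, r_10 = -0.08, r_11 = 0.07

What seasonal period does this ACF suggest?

The largest autocorrelation is r_6 = 0.58; the remaining lags stay at or below 0.07.
The dominant spike at lag 6 indicates a seasonal period of 6.

6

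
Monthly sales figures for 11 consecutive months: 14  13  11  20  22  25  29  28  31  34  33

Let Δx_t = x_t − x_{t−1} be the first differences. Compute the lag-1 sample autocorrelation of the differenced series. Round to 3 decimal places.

First differences Δx: -1, -2, 9, 2, 3, 4, -1, 3, 3, -1
Mean of differences = 1.9000
Numerator Σ(Δx_t−Δx̄)(Δx_{t+1}−Δx̄) = -24.5100
Denominator Σ(Δx_t−Δx̄)² = 98.9000
r_1(Δx) = -24.5100 / 98.9000 = -0.248

-0.248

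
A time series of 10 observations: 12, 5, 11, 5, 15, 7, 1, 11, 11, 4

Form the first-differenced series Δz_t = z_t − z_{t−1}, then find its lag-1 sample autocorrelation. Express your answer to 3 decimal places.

-0.487

First differences Δz: -7, 6, -6, 10, -8, -6, 10, 0, -7
Mean of differences = -0.8889
Numerator Σ(Δz_t−Δz̄)(Δz_{t+1}−Δz̄) = -225.4568
Denominator Σ(Δz_t−Δz̄)² = 462.8889
r_1(Δz) = -225.4568 / 462.8889 = -0.487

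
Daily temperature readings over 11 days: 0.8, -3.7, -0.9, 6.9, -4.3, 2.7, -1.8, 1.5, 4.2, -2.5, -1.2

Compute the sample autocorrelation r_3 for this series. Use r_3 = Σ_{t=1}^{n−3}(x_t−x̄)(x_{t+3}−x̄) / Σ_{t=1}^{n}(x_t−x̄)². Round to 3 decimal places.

Mean x̄ = (0.8 − 3.7 − 0.9 + 6.9 − 4.3 + 2.7 − 1.8 + 1.5 + 4.2 − 2.5 − 1.2)/11 = 0.1545
Numerator Σ_{t=1}^{8}(x_t−x̄)(x_{t+3}−x̄) = 13.3256
Denominator Σ(x_t−x̄)² = 119.0873
r_3 = 13.3256 / 119.0873 = 0.112

0.112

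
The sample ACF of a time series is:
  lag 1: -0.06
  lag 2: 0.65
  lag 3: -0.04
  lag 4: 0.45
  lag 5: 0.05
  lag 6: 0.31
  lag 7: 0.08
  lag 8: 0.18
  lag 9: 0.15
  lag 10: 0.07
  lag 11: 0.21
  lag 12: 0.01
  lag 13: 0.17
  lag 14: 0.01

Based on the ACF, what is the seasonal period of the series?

The largest autocorrelation is r_2 = 0.65, with weaker echoes at lags 4 (0.45) and 6 (0.31); the remaining lags stay at or below 0.21.
The dominant spike at lag 2 indicates a seasonal period of 2.

2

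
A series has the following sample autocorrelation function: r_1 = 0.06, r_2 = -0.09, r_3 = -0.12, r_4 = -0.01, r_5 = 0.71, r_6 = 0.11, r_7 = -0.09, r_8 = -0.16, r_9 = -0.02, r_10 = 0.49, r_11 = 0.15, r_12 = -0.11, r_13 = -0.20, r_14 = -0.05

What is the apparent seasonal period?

5

The largest autocorrelation is r_5 = 0.71, with a weaker echo at lag 10 (0.49); the remaining lags stay at or below 0.15.
The dominant spike at lag 5 indicates a seasonal period of 5.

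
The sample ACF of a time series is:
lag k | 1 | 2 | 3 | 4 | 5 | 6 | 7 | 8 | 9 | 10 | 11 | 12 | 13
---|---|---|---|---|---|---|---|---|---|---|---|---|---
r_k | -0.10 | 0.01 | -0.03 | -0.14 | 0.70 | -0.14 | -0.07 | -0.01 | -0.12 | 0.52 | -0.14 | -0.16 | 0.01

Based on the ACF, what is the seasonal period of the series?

The largest autocorrelation is r_5 = 0.70, with a weaker echo at lag 10 (0.52); the remaining lags stay at or below 0.01.
The dominant spike at lag 5 indicates a seasonal period of 5.

5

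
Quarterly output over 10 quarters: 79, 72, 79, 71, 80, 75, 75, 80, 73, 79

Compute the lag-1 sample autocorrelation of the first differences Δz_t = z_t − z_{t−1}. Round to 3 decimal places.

First differences Δz: -7, 7, -8, 9, -5, 0, 5, -7, 6
Mean of differences = 0.0000
Numerator Σ(Δz_t−Δz̄)(Δz_{t+1}−Δz̄) = -299.0000
Denominator Σ(Δz_t−Δz̄)² = 378.0000
r_1(Δz) = -299.0000 / 378.0000 = -0.791

-0.791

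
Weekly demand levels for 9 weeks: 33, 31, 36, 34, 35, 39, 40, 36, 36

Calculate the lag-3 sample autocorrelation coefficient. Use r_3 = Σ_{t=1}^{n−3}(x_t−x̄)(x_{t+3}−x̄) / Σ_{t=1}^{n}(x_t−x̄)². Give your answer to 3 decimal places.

Mean x̄ = (33 + 31 + 36 + 34 + 35 + 39 + 40 + 36 + 36)/9 = 35.5556
Σ(x_t−x̄)(x_{t+3}−x̄) = (3.9753) + (2.5309) + (1.5309) + (-6.9136) + (-0.2469) + (1.5309) = 2.4074
Denominator Σ(x_t−x̄)² = 62.2222
r_3 = 2.4074 / 62.2222 = 0.039

0.039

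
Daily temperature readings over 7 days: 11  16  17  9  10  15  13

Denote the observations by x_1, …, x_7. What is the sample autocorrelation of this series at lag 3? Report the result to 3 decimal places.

Mean x̄ = (11 + 16 + 17 + 9 + 10 + 15 + 13)/7 = 13.0000
Numerator Σ_{t=1}^{4}(x_t−x̄)(x_{t+3}−x̄) = 7.0000
Denominator Σ(x_t−x̄)² = 58.0000
r_3 = 7.0000 / 58.0000 = 0.121

0.121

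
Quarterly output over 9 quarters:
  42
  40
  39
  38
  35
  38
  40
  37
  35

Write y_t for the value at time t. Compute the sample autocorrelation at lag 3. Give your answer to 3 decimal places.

-0.057

Mean ȳ = (42 + 40 + 39 + 38 + 35 + 38 + 40 + 37 + 35)/9 = 38.2222
Numerator Σ_{t=1}^{6}(y_t−ȳ)(y_{t+3}−ȳ) = -2.4815
Denominator Σ(y_t−ȳ)² = 43.5556
r_3 = -2.4815 / 43.5556 = -0.057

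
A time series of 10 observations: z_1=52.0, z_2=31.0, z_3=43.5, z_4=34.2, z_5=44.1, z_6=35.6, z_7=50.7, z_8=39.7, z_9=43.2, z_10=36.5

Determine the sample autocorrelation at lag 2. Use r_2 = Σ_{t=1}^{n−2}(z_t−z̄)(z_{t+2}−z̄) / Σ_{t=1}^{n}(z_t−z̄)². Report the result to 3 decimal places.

0.471

Mean z̄ = (52.0 + 31.0 + 43.5 + 34.2 + 44.1 + 35.6 + 50.7 + 39.7 + 43.2 + 36.5)/10 = 41.0500
Numerator Σ_{t=1}^{8}(z_t−z̄)(z_{t+2}−z̄) = 204.1550
Denominator Σ(z_t−z̄)² = 433.1050
r_2 = 204.1550 / 433.1050 = 0.471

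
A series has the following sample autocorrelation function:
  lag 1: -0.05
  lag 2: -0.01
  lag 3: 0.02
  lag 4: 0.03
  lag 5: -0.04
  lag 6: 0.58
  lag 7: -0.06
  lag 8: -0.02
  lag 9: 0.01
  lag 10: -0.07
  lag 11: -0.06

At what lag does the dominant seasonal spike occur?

6

The largest autocorrelation is r_6 = 0.58; the remaining lags stay at or below 0.03.
The dominant spike at lag 6 indicates a seasonal period of 6.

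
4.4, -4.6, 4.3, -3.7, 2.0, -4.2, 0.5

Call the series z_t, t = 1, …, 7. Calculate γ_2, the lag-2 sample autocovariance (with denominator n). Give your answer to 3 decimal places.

8.785

Mean z̄ = (4.4 − 4.6 + 4.3 − 3.7 + 2.0 − 4.2 + 0.5)/7 = -0.1857
Deviations: 4.5857, -4.4143, 4.4857, -3.5143, 2.1857, -4.0143, 0.6857
Σ_{t=1}^{5}(z_t−z̄)(z_{t+2}−z̄) = 61.4939
γ_2 = 61.4939 / 7 = 8.785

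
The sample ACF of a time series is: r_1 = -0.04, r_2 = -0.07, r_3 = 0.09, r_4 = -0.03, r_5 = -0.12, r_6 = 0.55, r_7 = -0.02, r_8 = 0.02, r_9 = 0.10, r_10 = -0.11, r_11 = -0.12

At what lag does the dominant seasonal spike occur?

6

The largest autocorrelation is r_6 = 0.55; the remaining lags stay at or below 0.10.
The dominant spike at lag 6 indicates a seasonal period of 6.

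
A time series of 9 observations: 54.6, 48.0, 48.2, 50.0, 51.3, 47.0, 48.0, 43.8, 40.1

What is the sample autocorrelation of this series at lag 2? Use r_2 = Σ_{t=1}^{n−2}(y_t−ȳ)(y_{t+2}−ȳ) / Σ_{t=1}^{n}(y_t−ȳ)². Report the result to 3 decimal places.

0.033

Mean ȳ = (54.6 + 48.0 + 48.2 + 50.0 + 51.3 + 47.0 + 48.0 + 43.8 + 40.1)/9 = 47.8889
Σ(y_t−ȳ)(y_{t+2}−ȳ) = (2.0879) + (0.2346) + (1.0612) + (-1.8765) + (0.3790) + (3.6346) + (-0.8654) = 4.6553
Denominator Σ(y_t−ȳ)² = 139.4289
r_2 = 4.6553 / 139.4289 = 0.033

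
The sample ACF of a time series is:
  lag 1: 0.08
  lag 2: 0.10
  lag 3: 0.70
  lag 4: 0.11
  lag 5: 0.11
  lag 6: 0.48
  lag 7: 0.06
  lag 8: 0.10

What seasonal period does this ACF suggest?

The largest autocorrelation is r_3 = 0.70, with a weaker echo at lag 6 (0.48); the remaining lags stay at or below 0.11.
The dominant spike at lag 3 indicates a seasonal period of 3.

3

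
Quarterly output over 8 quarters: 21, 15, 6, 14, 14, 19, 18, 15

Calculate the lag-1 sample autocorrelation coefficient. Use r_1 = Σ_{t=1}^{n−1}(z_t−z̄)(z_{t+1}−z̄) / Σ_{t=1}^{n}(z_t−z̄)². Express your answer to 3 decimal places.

0.132

Mean z̄ = (21 + 15 + 6 + 14 + 14 + 19 + 18 + 15)/8 = 15.2500
Deviations from mean: 5.7500, -0.2500, -9.2500, -1.2500, -1.2500, 3.7500, 2.7500, -0.2500
Numerator Σ_{t=1}^{7}(z_t−z̄)(z_{t+1}−z̄) = 18.9375
Denominator Σ(z_t−z̄)² = 143.5000
r_1 = 18.9375 / 143.5000 = 0.132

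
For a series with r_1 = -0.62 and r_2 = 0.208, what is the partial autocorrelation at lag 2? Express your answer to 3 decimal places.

φ_{22} = (r_2 − r_1²) / (1 − r_1²)
r_1² = (-0.62)² = 0.3844
Numerator = 0.208 − 0.3844 = -0.1764; denominator = 1 − 0.3844 = 0.6156
φ_{22} = -0.1764 / 0.6156 = -0.287

-0.287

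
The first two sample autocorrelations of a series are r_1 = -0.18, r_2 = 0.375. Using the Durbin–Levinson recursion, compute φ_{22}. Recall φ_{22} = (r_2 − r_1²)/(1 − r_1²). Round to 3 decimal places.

0.354

φ_{22} = (r_2 − r_1²) / (1 − r_1²)
r_1² = (-0.18)² = 0.0324
Numerator = 0.375 − 0.0324 = 0.3426; denominator = 1 − 0.0324 = 0.9676
φ_{22} = 0.3426 / 0.9676 = 0.354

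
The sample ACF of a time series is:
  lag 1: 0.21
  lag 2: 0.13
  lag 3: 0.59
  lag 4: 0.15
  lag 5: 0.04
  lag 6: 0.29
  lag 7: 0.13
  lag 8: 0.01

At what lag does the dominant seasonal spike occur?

The largest autocorrelation is r_3 = 0.59, with a weaker echo at lag 6 (0.29); the remaining lags stay at or below 0.21. The elevated value at lag 1 (0.21), dropping to 0.13 at lag 2, reflects decaying short-term dependence rather than seasonality.
The dominant spike at lag 3 indicates a seasonal period of 3.

3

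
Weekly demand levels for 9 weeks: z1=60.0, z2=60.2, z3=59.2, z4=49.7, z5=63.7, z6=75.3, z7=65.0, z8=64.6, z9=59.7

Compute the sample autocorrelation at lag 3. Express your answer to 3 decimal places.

-0.214

Mean z̄ = (60.0 + 60.2 + 59.2 + 49.7 + 63.7 + 75.3 + 65.0 + 64.6 + 59.7)/9 = 61.9333
Numerator Σ_{t=1}^{6}(z_t−z̄)(z_{t+3}−z̄) = -78.6033
Denominator Σ(z_t−z̄)² = 367.1600
r_3 = -78.6033 / 367.1600 = -0.214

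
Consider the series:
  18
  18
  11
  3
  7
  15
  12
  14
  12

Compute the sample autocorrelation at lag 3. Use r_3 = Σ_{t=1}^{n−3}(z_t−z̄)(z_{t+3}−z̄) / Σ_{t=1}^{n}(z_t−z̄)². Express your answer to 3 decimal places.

-0.494

Mean z̄ = (18 + 18 + 11 + 3 + 7 + 15 + 12 + 14 + 12)/9 = 12.2222
Σ(z_t−z̄)(z_{t+3}−z̄) = (-53.2840) + (-30.1728) + (-3.3951) + (2.0494) + (-9.2840) + (-0.6173) = -94.7037
Denominator Σ(z_t−z̄)² = 191.5556
r_3 = -94.7037 / 191.5556 = -0.494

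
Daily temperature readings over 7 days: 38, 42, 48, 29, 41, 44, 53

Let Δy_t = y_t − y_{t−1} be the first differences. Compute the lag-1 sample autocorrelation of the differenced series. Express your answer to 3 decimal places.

-0.437

First differences Δy: 4, 6, -19, 12, 3, 9
Mean of differences = 2.5000
Numerator Σ(Δy_t−Δȳ)(Δy_{t+1}−Δȳ) = -266.2500
Denominator Σ(Δy_t−Δȳ)² = 609.5000
r_1(Δy) = -266.2500 / 609.5000 = -0.437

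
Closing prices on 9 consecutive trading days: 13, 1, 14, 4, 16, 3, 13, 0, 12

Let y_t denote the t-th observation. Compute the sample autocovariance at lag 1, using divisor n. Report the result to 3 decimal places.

Mean ȳ = (13 + 1 + 14 + 4 + 16 + 3 + 13 + 0 + 12)/9 = 8.4444
Σ_{t=1}^{8}(y_t−ȳ)(y_{t+1}−ȳ) = -267.9753
γ_1 = -267.9753 / 9 = -29.775

-29.775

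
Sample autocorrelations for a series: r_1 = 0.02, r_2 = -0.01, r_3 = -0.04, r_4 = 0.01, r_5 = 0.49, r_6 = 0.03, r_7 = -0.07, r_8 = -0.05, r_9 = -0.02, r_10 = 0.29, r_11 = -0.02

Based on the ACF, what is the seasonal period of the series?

The largest autocorrelation is r_5 = 0.49, with a weaker echo at lag 10 (0.29); the remaining lags stay at or below 0.03.
The dominant spike at lag 5 indicates a seasonal period of 5.

5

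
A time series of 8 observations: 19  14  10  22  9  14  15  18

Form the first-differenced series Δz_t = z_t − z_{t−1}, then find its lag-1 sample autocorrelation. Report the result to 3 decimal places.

-0.619

First differences Δz: -5, -4, 12, -13, 5, 1, 3
Mean of differences = -0.1429
Numerator Σ(Δz_t−Δz̄)(Δz_{t+1}−Δz̄) = -240.8776
Denominator Σ(Δz_t−Δz̄)² = 388.8571
r_1(Δz) = -240.8776 / 388.8571 = -0.619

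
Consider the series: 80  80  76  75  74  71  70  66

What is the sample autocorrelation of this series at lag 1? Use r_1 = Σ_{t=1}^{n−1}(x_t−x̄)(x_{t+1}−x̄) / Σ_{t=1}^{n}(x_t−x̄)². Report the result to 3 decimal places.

0.566

Mean x̄ = (80 + 80 + 76 + 75 + 74 + 71 + 70 + 66)/8 = 74.0000
Deviations from mean: 6.0000, 6.0000, 2.0000, 1.0000, 0.0000, -3.0000, -4.0000, -8.0000
Numerator Σ_{t=1}^{7}(x_t−x̄)(x_{t+1}−x̄) = 94.0000
Denominator Σ(x_t−x̄)² = 166.0000
r_1 = 94.0000 / 166.0000 = 0.566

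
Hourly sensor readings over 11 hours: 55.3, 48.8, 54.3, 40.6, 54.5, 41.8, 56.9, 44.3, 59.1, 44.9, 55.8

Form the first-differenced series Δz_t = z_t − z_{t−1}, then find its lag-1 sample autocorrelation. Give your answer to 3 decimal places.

-0.916

First differences Δz: -6.5, 5.5, -13.7, 13.9, -12.7, 15.1, -12.6, 14.8, -14.2, 10.9
Mean of differences = 0.0500
Numerator Σ(Δz_t−Δz̄)(Δz_{t+1}−Δz̄) = -1411.3175
Denominator Σ(Δz_t−Δz̄)² = 1540.9250
r_1(Δz) = -1411.3175 / 1540.9250 = -0.916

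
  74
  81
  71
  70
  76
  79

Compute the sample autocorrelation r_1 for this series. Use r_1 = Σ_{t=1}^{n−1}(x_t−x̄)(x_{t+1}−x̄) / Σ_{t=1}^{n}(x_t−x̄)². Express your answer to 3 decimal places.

-0.113

Mean x̄ = (74 + 81 + 71 + 70 + 76 + 79)/6 = 75.1667
Σ(x_t−x̄)(x_{t+1}−x̄) = (-6.8056) + (-24.3056) + (21.5278) + (-4.3056) + (3.1944) = -10.6944
Denominator Σ(x_t−x̄)² = 94.8333
r_1 = -10.6944 / 94.8333 = -0.113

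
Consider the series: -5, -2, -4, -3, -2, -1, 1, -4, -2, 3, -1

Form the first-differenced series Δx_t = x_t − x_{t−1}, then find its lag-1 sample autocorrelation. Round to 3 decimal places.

-0.409

First differences Δx: 3, -2, 1, 1, 1, 2, -5, 2, 5, -4
Mean of differences = 0.4000
Numerator Σ(Δx_t−Δx̄)(Δx_{t+1}−Δx̄) = -36.1600
Denominator Σ(Δx_t−Δx̄)² = 88.4000
r_1(Δx) = -36.1600 / 88.4000 = -0.409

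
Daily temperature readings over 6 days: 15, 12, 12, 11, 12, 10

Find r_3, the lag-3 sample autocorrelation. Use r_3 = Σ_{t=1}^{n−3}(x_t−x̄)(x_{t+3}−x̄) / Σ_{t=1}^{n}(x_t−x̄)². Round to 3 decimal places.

Mean x̄ = (15 + 12 + 12 + 11 + 12 + 10)/6 = 12.0000
Deviations from mean: 3.0000, 0.0000, 0.0000, -1.0000, 0.0000, -2.0000
Numerator Σ_{t=1}^{3}(x_t−x̄)(x_{t+3}−x̄) = -3.0000
Denominator Σ(x_t−x̄)² = 14.0000
r_3 = -3.0000 / 14.0000 = -0.214

-0.214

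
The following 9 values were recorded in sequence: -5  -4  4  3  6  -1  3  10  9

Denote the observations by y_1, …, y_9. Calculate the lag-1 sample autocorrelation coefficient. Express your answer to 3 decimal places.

Mean ȳ = (-5 − 4 + 4 + 3 + 6 − 1 + 3 + 10 + 9)/9 = 2.7778
Numerator Σ_{t=1}^{8}(y_t−ȳ)(y_{t+1}−ȳ) = 78.9506
Denominator Σ(y_t−ȳ)² = 223.5556
r_1 = 78.9506 / 223.5556 = 0.353

0.353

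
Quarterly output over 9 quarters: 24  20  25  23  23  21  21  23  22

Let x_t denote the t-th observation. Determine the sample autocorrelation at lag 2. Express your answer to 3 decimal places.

Mean x̄ = (24 + 20 + 25 + 23 + 23 + 21 + 21 + 23 + 22)/9 = 22.4444
Σ(x_t−x̄)(x_{t+2}−x̄) = (3.9753) + (-1.3580) + (1.4198) + (-0.8025) + (-0.8025) + (-0.8025) + (0.6420) = 2.2716
Denominator Σ(x_t−x̄)² = 20.2222
r_2 = 2.2716 / 20.2222 = 0.112

0.112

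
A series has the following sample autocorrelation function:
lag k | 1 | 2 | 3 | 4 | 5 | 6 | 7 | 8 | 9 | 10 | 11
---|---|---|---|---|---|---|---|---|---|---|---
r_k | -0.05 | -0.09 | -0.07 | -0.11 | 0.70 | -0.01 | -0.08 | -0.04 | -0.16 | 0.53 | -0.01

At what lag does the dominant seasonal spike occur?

The largest autocorrelation is r_5 = 0.70, with a weaker echo at lag 10 (0.53); the remaining lags stay at or below -0.01.
The dominant spike at lag 5 indicates a seasonal period of 5.

5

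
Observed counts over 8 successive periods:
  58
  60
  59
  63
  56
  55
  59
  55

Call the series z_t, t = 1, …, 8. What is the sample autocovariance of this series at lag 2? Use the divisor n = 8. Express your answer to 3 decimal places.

Mean z̄ = (58 + 60 + 59 + 63 + 56 + 55 + 59 + 55)/8 = 58.1250
Σ_{t=1}^{6}(z_t−z̄)(z_{t+2}−z̄) = -0.1563
γ_2 = -0.1563 / 8 = -0.020

-0.020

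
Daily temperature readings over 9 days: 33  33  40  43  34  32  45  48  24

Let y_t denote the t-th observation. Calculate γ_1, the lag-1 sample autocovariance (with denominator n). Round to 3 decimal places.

-8.248

Mean ȳ = (33 + 33 + 40 + 43 + 34 + 32 + 45 + 48 + 24)/9 = 36.8889
Σ_{t=1}^{8}(y_t−ȳ)(y_{t+1}−ȳ) = -74.2346
γ_1 = -74.2346 / 9 = -8.248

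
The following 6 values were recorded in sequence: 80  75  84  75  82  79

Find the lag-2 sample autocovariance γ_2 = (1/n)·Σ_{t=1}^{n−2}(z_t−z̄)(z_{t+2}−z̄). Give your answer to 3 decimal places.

5.963

Mean z̄ = (80 + 75 + 84 + 75 + 82 + 79)/6 = 79.1667
Σ_{t=1}^{4}(z_t−z̄)(z_{t+2}−z̄) = 35.7778
γ_2 = 35.7778 / 6 = 5.963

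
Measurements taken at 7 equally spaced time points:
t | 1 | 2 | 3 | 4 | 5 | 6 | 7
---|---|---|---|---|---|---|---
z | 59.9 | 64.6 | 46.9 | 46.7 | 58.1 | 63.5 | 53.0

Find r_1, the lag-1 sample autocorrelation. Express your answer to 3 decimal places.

0.042

Mean z̄ = (59.9 + 64.6 + 46.9 + 46.7 + 58.1 + 63.5 + 53.0)/7 = 56.1000
Deviations from mean: 3.8000, 8.5000, -9.2000, -9.4000, 2.0000, 7.4000, -3.1000
Numerator Σ_{t=1}^{6}(z_t−z̄)(z_{t+1}−z̄) = 13.6400
Denominator Σ(z_t−z̄)² = 328.0600
r_1 = 13.6400 / 328.0600 = 0.042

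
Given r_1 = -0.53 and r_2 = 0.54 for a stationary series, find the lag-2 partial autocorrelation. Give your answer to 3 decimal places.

0.360

φ_{22} = (r_2 − r_1²) / (1 − r_1²)
r_1² = (-0.53)² = 0.2809
Numerator = 0.54 − 0.2809 = 0.2591; denominator = 1 − 0.2809 = 0.7191
φ_{22} = 0.2591 / 0.7191 = 0.360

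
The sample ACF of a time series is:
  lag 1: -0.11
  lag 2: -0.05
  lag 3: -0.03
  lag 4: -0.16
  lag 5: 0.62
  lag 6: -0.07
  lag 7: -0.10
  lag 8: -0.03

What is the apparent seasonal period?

The largest autocorrelation is r_5 = 0.62; the remaining lags stay at or below -0.03.
The dominant spike at lag 5 indicates a seasonal period of 5.

5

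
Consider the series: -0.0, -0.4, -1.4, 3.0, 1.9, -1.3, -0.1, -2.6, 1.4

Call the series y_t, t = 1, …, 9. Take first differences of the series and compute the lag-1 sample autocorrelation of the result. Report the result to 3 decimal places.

First differences Δy: -0.4, -1.0, 4.4, -1.1, -3.2, 1.2, -2.5, 4.0
Mean of differences = 0.1750
Numerator Σ(Δy_t−Δȳ)(Δy_{t+1}−Δȳ) = -21.8056
Denominator Σ(Δy_t−Δȳ)² = 55.4150
r_1(Δy) = -21.8056 / 55.4150 = -0.393

-0.393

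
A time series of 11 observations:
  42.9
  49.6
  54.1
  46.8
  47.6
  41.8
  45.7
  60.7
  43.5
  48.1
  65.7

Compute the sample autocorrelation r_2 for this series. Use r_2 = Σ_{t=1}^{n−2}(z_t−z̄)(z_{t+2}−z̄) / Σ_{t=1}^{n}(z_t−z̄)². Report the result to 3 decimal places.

Mean z̄ = (42.9 + 49.6 + 54.1 + 46.8 + 47.6 + 41.8 + 45.7 + 60.7 + 43.5 + 48.1 + 65.7)/11 = 49.6818
Numerator Σ_{t=1}^{9}(z_t−z̄)(z_{t+2}−z̄) = -186.6007
Denominator Σ(z_t−z̄)² = 574.8364
r_2 = -186.6007 / 574.8364 = -0.325

-0.325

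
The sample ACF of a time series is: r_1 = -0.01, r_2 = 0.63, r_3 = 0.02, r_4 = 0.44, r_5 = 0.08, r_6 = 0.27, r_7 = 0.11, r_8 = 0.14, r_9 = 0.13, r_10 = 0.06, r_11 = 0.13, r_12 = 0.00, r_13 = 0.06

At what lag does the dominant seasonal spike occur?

The largest autocorrelation is r_2 = 0.63, with weaker echoes at lags 4 (0.44) and 6 (0.27); the remaining lags stay at or below 0.14.
The dominant spike at lag 2 indicates a seasonal period of 2.

2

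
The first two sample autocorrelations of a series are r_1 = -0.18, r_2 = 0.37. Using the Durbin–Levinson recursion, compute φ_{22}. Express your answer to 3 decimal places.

0.349

φ_{22} = (r_2 − r_1²) / (1 − r_1²)
r_1² = (-0.18)² = 0.0324
Numerator = 0.37 − 0.0324 = 0.3376; denominator = 1 − 0.0324 = 0.9676
φ_{22} = 0.3376 / 0.9676 = 0.349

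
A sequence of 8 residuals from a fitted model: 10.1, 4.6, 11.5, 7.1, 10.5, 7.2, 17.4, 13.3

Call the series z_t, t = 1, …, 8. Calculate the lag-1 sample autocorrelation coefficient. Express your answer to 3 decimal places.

-0.104

Mean z̄ = (10.1 + 4.6 + 11.5 + 7.1 + 10.5 + 7.2 + 17.4 + 13.3)/8 = 10.2125
Deviations from mean: -0.1125, -5.6125, 1.2875, -3.1125, 0.2875, -3.0125, 7.1875, 3.0875
Σ(z_t−z̄)(z_{t+1}−z̄) = (0.6314) + (-7.2261) + (-4.0073) + (-0.8948) + (-0.8661) + (-21.6523) + (22.1914) = -11.8239
Denominator Σ(z_t−z̄)² = 113.2088
r_1 = -11.8239 / 113.2088 = -0.104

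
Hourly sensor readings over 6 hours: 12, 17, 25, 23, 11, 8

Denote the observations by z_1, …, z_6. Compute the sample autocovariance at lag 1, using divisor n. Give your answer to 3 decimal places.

Mean z̄ = (12 + 17 + 25 + 23 + 11 + 8)/6 = 16.0000
Σ_{t=1}^{5}(z_t−z̄)(z_{t+1}−z̄) = 73.0000
γ_1 = 73.0000 / 6 = 12.167

12.167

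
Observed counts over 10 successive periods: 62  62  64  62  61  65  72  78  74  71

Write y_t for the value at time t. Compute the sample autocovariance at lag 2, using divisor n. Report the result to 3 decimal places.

9.498

Mean ȳ = (62 + 62 + 64 + 62 + 61 + 65 + 72 + 78 + 74 + 71)/10 = 67.1000
Σ_{t=1}^{8}(y_t−ȳ)(y_{t+2}−ȳ) = 94.9800
γ_2 = 94.9800 / 10 = 9.498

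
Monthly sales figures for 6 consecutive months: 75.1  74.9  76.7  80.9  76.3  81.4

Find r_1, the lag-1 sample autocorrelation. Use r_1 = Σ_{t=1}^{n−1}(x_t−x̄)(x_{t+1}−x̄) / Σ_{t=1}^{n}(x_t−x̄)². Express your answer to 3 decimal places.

-0.075

Mean x̄ = (75.1 + 74.9 + 76.7 + 80.9 + 76.3 + 81.4)/6 = 77.5500
Deviations from mean: -2.4500, -2.6500, -0.8500, 3.3500, -1.2500, 3.8500
Σ(x_t−x̄)(x_{t+1}−x̄) = (6.4925) + (2.2525) + (-2.8475) + (-4.1875) + (-4.8125) = -3.1025
Denominator Σ(x_t−x̄)² = 41.3550
r_1 = -3.1025 / 41.3550 = -0.075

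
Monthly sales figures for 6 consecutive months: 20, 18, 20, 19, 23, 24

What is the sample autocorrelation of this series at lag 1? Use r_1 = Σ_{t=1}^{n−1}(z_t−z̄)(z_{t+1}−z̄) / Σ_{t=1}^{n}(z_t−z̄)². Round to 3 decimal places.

Mean z̄ = (20 + 18 + 20 + 19 + 23 + 24)/6 = 20.6667
Deviations from mean: -0.6667, -2.6667, -0.6667, -1.6667, 2.3333, 3.3333
Σ(z_t−z̄)(z_{t+1}−z̄) = (1.7778) + (1.7778) + (1.1111) + (-3.8889) + (7.7778) = 8.5556
Denominator Σ(z_t−z̄)² = 27.3333
r_1 = 8.5556 / 27.3333 = 0.313

0.313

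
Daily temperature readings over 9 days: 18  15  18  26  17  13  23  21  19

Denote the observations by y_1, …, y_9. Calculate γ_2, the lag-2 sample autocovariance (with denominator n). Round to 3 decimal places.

Mean ȳ = (18 + 15 + 18 + 26 + 17 + 13 + 23 + 21 + 19)/9 = 18.8889
Σ_{t=1}^{7}(y_t−ȳ)(y_{t+2}−ȳ) = -86.8025
γ_2 = -86.8025 / 9 = -9.645

-9.645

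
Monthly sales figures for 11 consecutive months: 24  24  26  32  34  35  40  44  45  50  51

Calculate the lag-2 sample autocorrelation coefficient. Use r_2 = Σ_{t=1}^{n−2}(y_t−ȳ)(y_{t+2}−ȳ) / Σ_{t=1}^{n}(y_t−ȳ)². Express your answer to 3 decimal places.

0.462

Mean ȳ = (24 + 24 + 26 + 32 + 34 + 35 + 40 + 44 + 45 + 50 + 51)/11 = 36.8182
Numerator Σ_{t=1}^{9}(y_t−ȳ)(y_{t+2}−ȳ) = 454.3884
Denominator Σ(y_t−ȳ)² = 983.6364
r_2 = 454.3884 / 983.6364 = 0.462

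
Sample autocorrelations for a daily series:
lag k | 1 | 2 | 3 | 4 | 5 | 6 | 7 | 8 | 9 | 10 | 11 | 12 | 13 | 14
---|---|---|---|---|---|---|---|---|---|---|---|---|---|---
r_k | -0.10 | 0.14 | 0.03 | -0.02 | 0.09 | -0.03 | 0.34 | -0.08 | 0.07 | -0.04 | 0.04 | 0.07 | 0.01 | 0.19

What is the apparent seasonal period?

7

The largest autocorrelation is r_7 = 0.34, with a weaker echo at lag 14 (0.19); the remaining lags stay at or below 0.14.
The dominant spike at lag 7 indicates a seasonal period of 7.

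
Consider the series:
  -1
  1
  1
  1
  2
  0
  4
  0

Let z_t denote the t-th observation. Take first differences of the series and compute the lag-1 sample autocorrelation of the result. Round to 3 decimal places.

First differences Δz: 2, 0, 0, 1, -2, 4, -4
Mean of differences = 0.1429
Numerator Σ(Δz_t−Δz̄)(Δz_{t+1}−Δz̄) = -26.4490
Denominator Σ(Δz_t−Δz̄)² = 40.8571
r_1(Δz) = -26.4490 / 40.8571 = -0.647

-0.647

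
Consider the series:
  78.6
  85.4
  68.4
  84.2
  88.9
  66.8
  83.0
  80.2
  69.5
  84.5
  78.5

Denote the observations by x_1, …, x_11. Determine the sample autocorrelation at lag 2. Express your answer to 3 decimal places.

-0.236

Mean x̄ = (78.6 + 85.4 + 68.4 + 84.2 + 88.9 + 66.8 + 83.0 + 80.2 + 69.5 + 84.5 + 78.5)/11 = 78.9091
Numerator Σ_{t=1}^{9}(x_t−x̄)(x_{t+2}−x̄) = -133.6574
Denominator Σ(x_t−x̄)² = 565.4691
r_2 = -133.6574 / 565.4691 = -0.236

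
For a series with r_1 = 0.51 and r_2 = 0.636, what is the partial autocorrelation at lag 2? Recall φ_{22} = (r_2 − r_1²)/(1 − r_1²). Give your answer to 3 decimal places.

φ_{22} = (r_2 − r_1²) / (1 − r_1²)
r_1² = (0.51)² = 0.2601
Numerator = 0.636 − 0.2601 = 0.3759; denominator = 1 − 0.2601 = 0.7399
φ_{22} = 0.3759 / 0.7399 = 0.508

0.508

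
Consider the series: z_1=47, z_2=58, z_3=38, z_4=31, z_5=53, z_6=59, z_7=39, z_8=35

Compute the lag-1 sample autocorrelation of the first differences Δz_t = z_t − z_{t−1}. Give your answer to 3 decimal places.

First differences Δz: 11, -20, -7, 22, 6, -20, -4
Mean of differences = -1.7143
Numerator Σ(Δz_t−Δz̄)(Δz_{t+1}−Δz̄) = -177.5102
Denominator Σ(Δz_t−Δz̄)² = 1485.4286
r_1(Δz) = -177.5102 / 1485.4286 = -0.120

-0.120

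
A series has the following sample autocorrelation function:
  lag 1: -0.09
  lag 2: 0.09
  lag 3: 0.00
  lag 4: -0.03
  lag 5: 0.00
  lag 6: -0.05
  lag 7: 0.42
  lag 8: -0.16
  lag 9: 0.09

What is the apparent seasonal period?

7

The largest autocorrelation is r_7 = 0.42; the remaining lags stay at or below 0.09.
The dominant spike at lag 7 indicates a seasonal period of 7.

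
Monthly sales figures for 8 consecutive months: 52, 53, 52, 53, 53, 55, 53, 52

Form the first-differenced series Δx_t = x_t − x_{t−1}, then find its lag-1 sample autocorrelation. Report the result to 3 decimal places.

First differences Δx: 1, -1, 1, 0, 2, -2, -1
Mean of differences = 0.0000
Numerator Σ(Δx_t−Δx̄)(Δx_{t+1}−Δx̄) = -4.0000
Denominator Σ(Δx_t−Δx̄)² = 12.0000
r_1(Δx) = -4.0000 / 12.0000 = -0.333

-0.333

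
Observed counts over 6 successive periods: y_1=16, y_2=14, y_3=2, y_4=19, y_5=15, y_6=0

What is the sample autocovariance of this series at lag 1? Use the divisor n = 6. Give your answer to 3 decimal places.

Mean ȳ = (16 + 14 + 2 + 19 + 15 + 0)/6 = 11.0000
Deviations: 5.0000, 3.0000, -9.0000, 8.0000, 4.0000, -11.0000
Σ_{t=1}^{5}(y_t−ȳ)(y_{t+1}−ȳ) = -96.0000
γ_1 = -96.0000 / 6 = -16.000

-16.000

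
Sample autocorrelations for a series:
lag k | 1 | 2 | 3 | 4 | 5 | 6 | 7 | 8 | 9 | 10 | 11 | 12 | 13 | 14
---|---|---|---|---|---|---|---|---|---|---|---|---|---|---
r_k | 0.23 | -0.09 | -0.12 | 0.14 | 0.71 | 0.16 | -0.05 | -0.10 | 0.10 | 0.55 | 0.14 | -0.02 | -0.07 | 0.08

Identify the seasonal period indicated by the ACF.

5

The largest autocorrelation is r_5 = 0.71, with a weaker echo at lag 10 (0.55); the remaining lags stay at or below 0.23.
The dominant spike at lag 5 indicates a seasonal period of 5.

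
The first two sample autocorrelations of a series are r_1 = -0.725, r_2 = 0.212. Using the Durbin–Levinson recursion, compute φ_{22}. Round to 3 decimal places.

φ_{22} = (r_2 − r_1²) / (1 − r_1²)
r_1² = (-0.725)² = 0.525625
Numerator = 0.212 − 0.5256 = -0.3136; denominator = 1 − 0.5256 = 0.4744
φ_{22} = -0.3136 / 0.4744 = -0.661

-0.661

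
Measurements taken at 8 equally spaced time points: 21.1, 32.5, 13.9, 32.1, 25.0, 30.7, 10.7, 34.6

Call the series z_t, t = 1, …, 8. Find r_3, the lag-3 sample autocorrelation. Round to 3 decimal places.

Mean z̄ = (21.1 + 32.5 + 13.9 + 32.1 + 25.0 + 30.7 + 10.7 + 34.6)/8 = 25.0750
Deviations from mean: -3.9750, 7.4250, -11.1750, 7.0250, -0.0750, 5.6250, -14.3750, 9.5250
Numerator Σ_{t=1}^{5}(z_t−z̄)(z_{t+3}−z̄) = -193.0394
Denominator Σ(z_t−z̄)² = 574.1750
r_3 = -193.0394 / 574.1750 = -0.336

-0.336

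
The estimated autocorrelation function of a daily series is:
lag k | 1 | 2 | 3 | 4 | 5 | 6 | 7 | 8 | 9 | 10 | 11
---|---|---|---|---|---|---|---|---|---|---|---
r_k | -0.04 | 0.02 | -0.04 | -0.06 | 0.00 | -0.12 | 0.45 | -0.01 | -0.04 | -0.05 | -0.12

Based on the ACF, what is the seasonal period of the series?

7

The largest autocorrelation is r_7 = 0.45; the remaining lags stay at or below 0.02.
The dominant spike at lag 7 indicates a seasonal period of 7.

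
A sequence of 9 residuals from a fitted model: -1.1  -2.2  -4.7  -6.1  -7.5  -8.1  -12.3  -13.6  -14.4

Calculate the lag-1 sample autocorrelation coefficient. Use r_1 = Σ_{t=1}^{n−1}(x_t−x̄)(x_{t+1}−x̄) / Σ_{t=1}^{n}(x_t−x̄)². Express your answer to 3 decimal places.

Mean x̄ = (-1.1 − 2.2 − 4.7 − 6.1 − 7.5 − 8.1 − 12.3 − 13.6 − 14.4)/9 = -7.7778
Numerator Σ_{t=1}^{8}(x_t−x̄)(x_{t+1}−x̄) = 126.2973
Denominator Σ(x_t−x̄)² = 186.3756
r_1 = 126.2973 / 186.3756 = 0.678

0.678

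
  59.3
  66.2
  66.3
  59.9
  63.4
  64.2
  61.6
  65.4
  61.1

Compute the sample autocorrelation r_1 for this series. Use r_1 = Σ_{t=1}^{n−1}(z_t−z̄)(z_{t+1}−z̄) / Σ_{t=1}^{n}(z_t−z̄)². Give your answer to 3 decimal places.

Mean z̄ = (59.3 + 66.2 + 66.3 + 59.9 + 63.4 + 64.2 + 61.6 + 65.4 + 61.1)/9 = 63.0444
Numerator Σ_{t=1}^{8}(z_t−z̄)(z_{t+1}−z̄) = -22.1386
Denominator Σ(z_t−z̄)² = 57.3422
r_1 = -22.1386 / 57.3422 = -0.386

-0.386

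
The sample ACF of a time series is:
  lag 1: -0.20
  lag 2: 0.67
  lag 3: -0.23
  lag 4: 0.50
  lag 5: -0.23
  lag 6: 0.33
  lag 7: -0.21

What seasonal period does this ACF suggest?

The largest autocorrelation is r_2 = 0.67, with weaker echoes at lags 4 (0.50) and 6 (0.33); the remaining lags stay at or below -0.20.
The dominant spike at lag 2 indicates a seasonal period of 2.

2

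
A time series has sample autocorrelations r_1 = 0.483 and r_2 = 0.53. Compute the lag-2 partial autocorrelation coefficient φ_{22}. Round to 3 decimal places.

φ_{22} = (r_2 − r_1²) / (1 − r_1²)
r_1² = (0.483)² = 0.233289
Numerator = 0.53 − 0.2333 = 0.2967; denominator = 1 − 0.2333 = 0.7667
φ_{22} = 0.2967 / 0.7667 = 0.387

0.387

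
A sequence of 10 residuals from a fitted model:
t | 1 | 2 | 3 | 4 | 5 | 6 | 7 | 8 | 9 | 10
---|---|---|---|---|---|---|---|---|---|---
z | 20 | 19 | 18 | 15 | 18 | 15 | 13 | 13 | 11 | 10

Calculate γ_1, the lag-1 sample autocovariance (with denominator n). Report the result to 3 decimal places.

6.356

Mean z̄ = (20 + 19 + 18 + 15 + 18 + 15 + 13 + 13 + 11 + 10)/10 = 15.2000
Σ_{t=1}^{9}(z_t−z̄)(z_{t+1}−z̄) = 63.5600
γ_1 = 63.5600 / 10 = 6.356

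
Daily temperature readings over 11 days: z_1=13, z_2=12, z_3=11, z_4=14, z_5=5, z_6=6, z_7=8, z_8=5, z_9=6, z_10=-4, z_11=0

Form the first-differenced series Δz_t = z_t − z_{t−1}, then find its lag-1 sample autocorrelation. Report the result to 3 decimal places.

-0.570

First differences Δz: -1, -1, 3, -9, 1, 2, -3, 1, -10, 4
Mean of differences = -1.3000
Numerator Σ(Δz_t−Δz̄)(Δz_{t+1}−Δz̄) = -117.4900
Denominator Σ(Δz_t−Δz̄)² = 206.1000
r_1(Δz) = -117.4900 / 206.1000 = -0.570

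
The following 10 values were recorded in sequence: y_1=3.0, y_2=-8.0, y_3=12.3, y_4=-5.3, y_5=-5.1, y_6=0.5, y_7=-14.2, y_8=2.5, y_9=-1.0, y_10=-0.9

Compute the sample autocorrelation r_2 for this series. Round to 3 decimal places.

0.171

Mean ȳ = (3.0 − 8.0 + 12.3 − 5.3 − 5.1 + 0.5 − 14.2 + 2.5 − 1.0 − 0.9)/10 = -1.6200
Numerator Σ_{t=1}^{8}(y_t−ȳ)(y_{t+2}−ȳ) = 79.2252
Denominator Σ(y_t−ȳ)² = 462.0960
r_2 = 79.2252 / 462.0960 = 0.171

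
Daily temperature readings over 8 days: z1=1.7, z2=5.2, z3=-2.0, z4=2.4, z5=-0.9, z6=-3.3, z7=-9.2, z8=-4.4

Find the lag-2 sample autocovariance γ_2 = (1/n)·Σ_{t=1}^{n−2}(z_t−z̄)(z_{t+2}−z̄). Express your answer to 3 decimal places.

2.166

Mean z̄ = (1.7 + 5.2 − 2.0 + 2.4 − 0.9 − 3.3 − 9.2 − 4.4)/8 = -1.3125
Σ_{t=1}^{6}(z_t−z̄)(z_{t+2}−z̄) = 17.3272
γ_2 = 17.3272 / 8 = 2.166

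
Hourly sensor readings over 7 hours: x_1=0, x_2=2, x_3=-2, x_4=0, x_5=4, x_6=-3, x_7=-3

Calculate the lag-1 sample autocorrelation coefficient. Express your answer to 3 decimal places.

-0.164

Mean x̄ = (0 + 2 − 2 + 0 + 4 − 3 − 3)/7 = -0.2857
Deviations from mean: 0.2857, 2.2857, -1.7143, 0.2857, 4.2857, -2.7143, -2.7143
Σ(x_t−x̄)(x_{t+1}−x̄) = (0.6531) + (-3.9184) + (-0.4898) + (1.2245) + (-11.6327) + (7.3673) = -6.7959
Denominator Σ(x_t−x̄)² = 41.4286
r_1 = -6.7959 / 41.4286 = -0.164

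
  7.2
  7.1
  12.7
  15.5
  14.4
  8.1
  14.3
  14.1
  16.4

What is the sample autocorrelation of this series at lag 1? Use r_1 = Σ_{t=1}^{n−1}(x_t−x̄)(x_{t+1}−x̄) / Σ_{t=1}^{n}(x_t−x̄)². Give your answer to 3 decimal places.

0.239

Mean x̄ = (7.2 + 7.1 + 12.7 + 15.5 + 14.4 + 8.1 + 14.3 + 14.1 + 16.4)/9 = 12.2000
Numerator Σ_{t=1}^{8}(x_t−x̄)(x_{t+1}−x̄) = 26.2000
Denominator Σ(x_t−x̄)² = 109.4600
r_1 = 26.2000 / 109.4600 = 0.239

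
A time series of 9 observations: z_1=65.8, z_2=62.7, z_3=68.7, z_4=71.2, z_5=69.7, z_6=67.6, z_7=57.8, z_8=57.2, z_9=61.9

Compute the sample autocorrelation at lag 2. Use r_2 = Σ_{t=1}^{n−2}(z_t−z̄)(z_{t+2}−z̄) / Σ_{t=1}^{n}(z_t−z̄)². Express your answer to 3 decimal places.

Mean z̄ = (65.8 + 62.7 + 68.7 + 71.2 + 69.7 + 67.6 + 57.8 + 57.2 + 61.9)/9 = 64.7333
Σ(z_t−z̄)(z_{t+2}−z̄) = (4.2311) + (-13.1489) + (19.7011) + (18.5378) + (-34.4356) + (-21.5956) + (19.6444) = -7.0656
Denominator Σ(z_t−z̄)² = 208.5600
r_2 = -7.0656 / 208.5600 = -0.034

-0.034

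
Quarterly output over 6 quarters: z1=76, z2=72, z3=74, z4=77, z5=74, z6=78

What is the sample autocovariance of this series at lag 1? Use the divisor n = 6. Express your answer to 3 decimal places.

Mean z̄ = (76 + 72 + 74 + 77 + 74 + 78)/6 = 75.1667
Deviations: 0.8333, -3.1667, -1.1667, 1.8333, -1.1667, 2.8333
Σ_{t=1}^{5}(z_t−z̄)(z_{t+1}−z̄) = -6.5278
γ_1 = -6.5278 / 6 = -1.088

-1.088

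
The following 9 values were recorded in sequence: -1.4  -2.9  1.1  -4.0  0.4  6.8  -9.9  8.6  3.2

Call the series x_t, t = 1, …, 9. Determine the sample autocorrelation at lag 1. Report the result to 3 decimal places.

Mean x̄ = (-1.4 − 2.9 + 1.1 − 4.0 + 0.4 + 6.8 − 9.9 + 8.6 + 3.2)/9 = 0.2111
Numerator Σ_{t=1}^{8}(x_t−x̄)(x_{t+1}−x̄) = -127.4157
Denominator Σ(x_t−x̄)² = 255.7889
r_1 = -127.4157 / 255.7889 = -0.498

-0.498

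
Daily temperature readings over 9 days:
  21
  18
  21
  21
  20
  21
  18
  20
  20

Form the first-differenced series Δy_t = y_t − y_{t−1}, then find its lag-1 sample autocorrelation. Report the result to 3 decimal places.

First differences Δy: -3, 3, 0, -1, 1, -3, 2, 0
Mean of differences = -0.1250
Numerator Σ(Δy_t−Δȳ)(Δy_{t+1}−Δȳ) = -18.7656
Denominator Σ(Δy_t−Δȳ)² = 32.8750
r_1(Δy) = -18.7656 / 32.8750 = -0.571

-0.571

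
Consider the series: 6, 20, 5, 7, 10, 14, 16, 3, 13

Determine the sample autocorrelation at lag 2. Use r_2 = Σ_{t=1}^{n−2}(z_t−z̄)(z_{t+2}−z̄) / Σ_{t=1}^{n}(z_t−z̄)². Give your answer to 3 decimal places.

Mean z̄ = (6 + 20 + 5 + 7 + 10 + 14 + 16 + 3 + 13)/9 = 10.4444
Σ(z_t−z̄)(z_{t+2}−z̄) = (24.1975) + (-32.9136) + (2.4198) + (-12.2469) + (-2.4691) + (-26.4691) + (14.1975) = -33.2840
Denominator Σ(z_t−z̄)² = 258.2222
r_2 = -33.2840 / 258.2222 = -0.129

-0.129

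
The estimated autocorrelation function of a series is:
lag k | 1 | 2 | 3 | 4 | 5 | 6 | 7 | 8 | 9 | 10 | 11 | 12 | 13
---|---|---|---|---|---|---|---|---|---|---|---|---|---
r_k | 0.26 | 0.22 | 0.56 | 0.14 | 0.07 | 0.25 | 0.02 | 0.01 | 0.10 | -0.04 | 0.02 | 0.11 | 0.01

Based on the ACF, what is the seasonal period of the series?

The largest autocorrelation is r_3 = 0.56; the remaining lags stay at or below 0.26. The elevated value at lag 1 (0.26), dropping to 0.22 at lag 2, reflects decaying short-term dependence rather than seasonality.
The dominant spike at lag 3 indicates a seasonal period of 3.

3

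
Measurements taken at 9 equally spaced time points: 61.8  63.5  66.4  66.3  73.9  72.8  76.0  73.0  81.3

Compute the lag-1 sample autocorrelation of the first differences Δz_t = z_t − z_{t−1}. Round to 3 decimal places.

First differences Δz: 1.7, 2.9, -0.1, 7.6, -1.1, 3.2, -3.0, 8.3
Mean of differences = 2.4375
Numerator Σ(Δz_t−Δz̄)(Δz_{t+1}−Δz̄) = -71.5977
Denominator Σ(Δz_t−Δz̄)² = 110.8788
r_1(Δz) = -71.5977 / 110.8788 = -0.646

-0.646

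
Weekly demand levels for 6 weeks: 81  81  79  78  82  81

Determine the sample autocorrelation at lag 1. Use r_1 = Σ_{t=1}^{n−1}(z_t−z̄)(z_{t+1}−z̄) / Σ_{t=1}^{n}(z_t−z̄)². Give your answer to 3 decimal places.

Mean z̄ = (81 + 81 + 79 + 78 + 82 + 81)/6 = 80.3333
Deviations from mean: 0.6667, 0.6667, -1.3333, -2.3333, 1.6667, 0.6667
Σ(z_t−z̄)(z_{t+1}−z̄) = (0.4444) + (-0.8889) + (3.1111) + (-3.8889) + (1.1111) = -0.1111
Denominator Σ(z_t−z̄)² = 11.3333
r_1 = -0.1111 / 11.3333 = -0.010

-0.010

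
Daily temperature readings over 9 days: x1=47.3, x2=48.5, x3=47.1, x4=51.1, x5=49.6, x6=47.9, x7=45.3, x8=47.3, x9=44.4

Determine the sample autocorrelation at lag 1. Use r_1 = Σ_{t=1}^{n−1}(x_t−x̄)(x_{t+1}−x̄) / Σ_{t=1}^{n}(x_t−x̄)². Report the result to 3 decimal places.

Mean x̄ = (47.3 + 48.5 + 47.1 + 51.1 + 49.6 + 47.9 + 45.3 + 47.3 + 44.4)/9 = 47.6111
Numerator Σ_{t=1}^{8}(x_t−x̄)(x_{t+1}−x̄) = 6.0499
Denominator Σ(x_t−x̄)² = 33.1089
r_1 = 6.0499 / 33.1089 = 0.183

0.183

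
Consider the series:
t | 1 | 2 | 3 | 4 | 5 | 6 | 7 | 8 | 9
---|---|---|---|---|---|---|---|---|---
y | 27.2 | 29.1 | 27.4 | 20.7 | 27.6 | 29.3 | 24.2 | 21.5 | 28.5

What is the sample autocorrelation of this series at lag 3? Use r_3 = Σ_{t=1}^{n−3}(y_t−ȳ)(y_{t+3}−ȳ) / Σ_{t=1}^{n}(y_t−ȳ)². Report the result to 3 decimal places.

Mean ȳ = (27.2 + 29.1 + 27.4 + 20.7 + 27.6 + 29.3 + 24.2 + 21.5 + 28.5)/9 = 26.1667
Numerator Σ_{t=1}^{6}(y_t−ȳ)(y_{t+3}−ȳ) = 13.7933
Denominator Σ(y_t−ȳ)² = 84.0400
r_3 = 13.7933 / 84.0400 = 0.164

0.164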